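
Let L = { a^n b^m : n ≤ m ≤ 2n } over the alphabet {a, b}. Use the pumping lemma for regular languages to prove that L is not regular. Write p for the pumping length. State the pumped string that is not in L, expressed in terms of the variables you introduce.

Assume L is regular. Let p be the pumping length given by the pumping lemma.
Take w = a^p b^p ∈ L (since p ≤ p ≤ 2p), with |w| = 2p ≥ p.
Write w = xyz as guaranteed by the lemma, with |xy| ≤ p and y is nonempty.
The first p characters of w are a's, so xy (and hence y) consists only of a's. Write y = a^k, 1 ≤ k ≤ p.
Pump with i = 2: xy^2z = a^{p+k} b^p. Now n = p+k > p = m, so the condition n ≤ m fails. Thus xy^2z ∉ L.
Contradiction. Therefore L is not regular.

a^{p+k} b^p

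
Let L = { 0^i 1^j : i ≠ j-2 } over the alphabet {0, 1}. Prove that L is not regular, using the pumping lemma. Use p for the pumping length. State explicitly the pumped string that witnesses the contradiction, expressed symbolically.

0^{p+p!} 1^{p+p!+2}

Assume L is regular. Let p be the pumping length given by the pumping lemma.
Choose w = 0^p 1^{p+p!+2}. Since p ≠ (p+p!+2)-2 = p+p!, w ∈ L; and |w| ≥ p.
Write w = xyz as guaranteed by the lemma, with |xy| ≤ p and |y| ≥ 1.
Because |xy| ≤ p and w begins with p copies of 0, we have y = 0^k with 1 ≤ k ≤ p.
Since 1 ≤ k ≤ p, k divides p!; set t = 1 + p!/k. Then xy^t z has p + (p!/k)·k = p + p! copies of 0. Now the 0-count is p+p! and (1-count)-2 = (p+p!+2)-2 = p+p!, so i ≠ j-2 fails. So xy^t z = 0^{p+p!} 1^{p+p!+2} ∉ L.
This contradicts the pumping lemma, so L is not regular.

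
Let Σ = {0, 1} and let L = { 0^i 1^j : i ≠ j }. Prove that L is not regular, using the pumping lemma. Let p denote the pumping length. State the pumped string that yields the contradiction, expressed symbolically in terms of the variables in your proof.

0^{p+p!} 1^{p+p!}

Assume L is regular. Let p be the pumping length given by the pumping lemma.
Choose w = 0^p 1^{p+p!}. Since p ≠ p+p!, w ∈ L; and |w| ≥ p.
By the pumping lemma, w = xyz with |xy| ≤ p and |y| ≥ 1.
The first p characters of w are 0's, so xy (and hence y) consists only of 0's. Write y = 0^k, 1 ≤ k ≤ p.
Since 1 ≤ k ≤ p, k divides p!; set t = 1 + p!/k. Then xy^t z has p + (p!/k)·k = p + p! copies of 0. Now the 0-count equals the 1-count, so i ≠ j fails. So xy^t z = 0^{p+p!} 1^{p+p!} ∉ L.
This contradicts the pumping lemma, so L is not regular.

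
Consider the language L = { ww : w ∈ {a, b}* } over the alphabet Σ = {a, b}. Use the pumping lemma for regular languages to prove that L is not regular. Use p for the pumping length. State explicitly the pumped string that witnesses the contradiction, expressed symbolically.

Suppose for contradiction that L is regular, and let p be the pumping length.
Take w = a^p b^p a^p b^p = uu where u = a^pb^p; then w ∈ L and |w| = 4p ≥ p.
The pumping lemma gives a decomposition w = xyz where |xy| ≤ p and y is nonempty.
Since the first p symbols of w are all a's and |xy| ≤ p, y lies entirely in the leading a-block: y = a^k for some k with 1 ≤ k ≤ p.
Pump with i = 2: xy^2z = a^{p+k} b^p a^p b^p, of length 4p+k. Suppose this equals vv. The string starts with a and ends with b, so v does too; thus the boundary between the two copies of v is a b→a transition. There is exactly one such transition, at position 2p+k, so |v| = 2p+k and |vv| = 4p+2k ≠ 4p+k since k ≥ 1. So xy^2z ∉ L.
Contradiction. Therefore L is not regular.

a^{p+k} b^p a^p b^p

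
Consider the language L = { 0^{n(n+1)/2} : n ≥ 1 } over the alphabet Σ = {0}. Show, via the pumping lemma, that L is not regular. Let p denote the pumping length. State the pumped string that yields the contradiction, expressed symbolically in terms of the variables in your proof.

0^{p(p+1)/2+k}

Assume L is regular. Let p be the pumping length given by the pumping lemma.
Take w = 0^{p(p+1)/2} ∈ L with |w| = p(p+1)/2 ≥ p.
By the pumping lemma, w = xyz with |xy| ≤ p and |y| ≥ 1.
Then y = 0^k for some k with 1 ≤ k ≤ p.
Pump with i = 2: xy^2z = 0^{p(p+1)/2+k}. Since 1 ≤ k ≤ p, p(p+1)/2 < p(p+1)/2+k ≤ p(p+1)/2+p < (p+1)(p+2)/2, so p(p+1)/2+k is strictly between consecutive triangular numbers. So xy^2z ∉ L.
This contradicts the pumping lemma, so L is not regular.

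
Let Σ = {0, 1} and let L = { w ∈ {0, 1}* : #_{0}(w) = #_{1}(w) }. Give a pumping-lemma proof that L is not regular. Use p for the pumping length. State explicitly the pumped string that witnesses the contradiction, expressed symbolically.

0^{p+k} 1^p

Toward a contradiction, assume L is regular with pumping length p.
Choose w = 0^p 1^p ∈ L with |w| = 2p ≥ p.
The pumping lemma gives a decomposition w = xyz where |xy| ≤ p and |y| ≥ 1.
The first p characters of w are 0's, so xy (and hence y) consists only of 0's. Write y = 0^k, 1 ≤ k ≤ p.
Pump with i = 2: xy^2z = 0^{p+k} 1^p has p+k occurrences of 0 but only p of 1. Since k ≥ 1 the counts differ, so xy^2z ∉ L.
This is a contradiction; hence L is not regular.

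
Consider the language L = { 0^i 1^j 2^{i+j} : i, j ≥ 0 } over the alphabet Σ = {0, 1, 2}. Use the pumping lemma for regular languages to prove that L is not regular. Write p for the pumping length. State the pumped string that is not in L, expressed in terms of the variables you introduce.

Suppose for contradiction that L is regular, and let p be the pumping length.
Take w = 0^p 1^p 2^{2p} ∈ L (with i=j=p, i+j=2p), |w| = 4p ≥ p.
The pumping lemma gives a decomposition w = xyz where |xy| ≤ p and |y| > 0.
Since the first p symbols of w are all 0's and |xy| ≤ p, y lies entirely in the leading 0-block: y = 0^k for some k with 1 ≤ k ≤ p.
Consider xy^2z = 0^{p+k} 1^p 2^{2p}. Now the 0- and 1-counts sum to 2p+k, but the 2-count is 2p ≠ 2p+k. So xy^2z ∉ L.
Contradiction. Therefore L is not regular.

0^{p+k} 1^p 2^{2p}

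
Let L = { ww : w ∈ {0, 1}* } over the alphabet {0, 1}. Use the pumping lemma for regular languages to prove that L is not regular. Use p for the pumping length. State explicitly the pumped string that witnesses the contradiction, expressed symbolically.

0^{p+k} 1^p 0^p 1^p

Assume L is regular. Let p be the pumping length given by the pumping lemma.
Take w = 0^p 1^p 0^p 1^p = uu where u = 0^p1^p; then w ∈ L and |w| = 4p ≥ p.
By the pumping lemma, w = xyz with |xy| ≤ p and |y| > 0.
The first p characters of w are 0's, so xy (and hence y) consists only of 0's. Write y = 0^k, 1 ≤ k ≤ p.
Pump with i = 2: xy^2z = 0^{p+k} 1^p 0^p 1^p, of length 4p+k. Suppose this equals vv. The string starts with 0 and ends with 1, so v does too; thus the boundary between the two copies of v is a 1→0 transition. There is exactly one such transition, at position 2p+k, so |v| = 2p+k and |vv| = 4p+2k ≠ 4p+k since k ≥ 1. So xy^2z ∉ L.
This is a contradiction; hence L is not regular.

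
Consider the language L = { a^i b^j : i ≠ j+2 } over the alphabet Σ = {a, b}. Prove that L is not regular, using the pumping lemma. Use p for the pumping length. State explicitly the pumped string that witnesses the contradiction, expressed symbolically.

Suppose for contradiction that L is regular, and let p be the pumping length.
Choose w = a^p b^{p+p!-2}. Since p ≠ (p+p!-2)+2 = p+p!, w ∈ L; and |w| ≥ p.
Write w = xyz as guaranteed by the lemma, with |xy| ≤ p and |y| ≥ 1.
The first p characters of w are a's, so xy (and hence y) consists only of a's. Write y = a^k, 1 ≤ k ≤ p.
Since 1 ≤ k ≤ p, k divides p!; set t = 1 + p!/k. Then xy^t z has p + (p!/k)·k = p + p! copies of a. Now the a-count is p+p! and (b-count)+2 = (p+p!-2)+2 = p+p!, so i ≠ j+2 fails. So xy^t z = a^{p+p!} b^{p+p!-2} ∉ L.
This is a contradiction; hence L is not regular.

a^{p+p!} b^{p+p!-2}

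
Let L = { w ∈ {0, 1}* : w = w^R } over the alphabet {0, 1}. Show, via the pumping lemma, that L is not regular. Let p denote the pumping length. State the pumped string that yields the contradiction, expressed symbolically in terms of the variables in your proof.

0^{p+k} 1 0^p

Assume L is regular. Let p be the pumping length given by the pumping lemma.
Take w = 0^p 1 0^p, a palindrome of length 2p+1 ≥ p.
The pumping lemma gives a decomposition w = xyz where |xy| ≤ p and y is nonempty.
Since the first p symbols of w are all 0's and |xy| ≤ p, y lies entirely in the leading 0-block: y = 0^k for some k with 1 ≤ k ≤ p.
Pump with i = 2: xy^2z = 0^{p+k} 1 0^p. Its reverse is 0^p 1 0^{p+k}, which differs from xy^2z since k ≥ 1. So xy^2z is not a palindrome and xy^2z ∉ L.
This is a contradiction; hence L is not regular.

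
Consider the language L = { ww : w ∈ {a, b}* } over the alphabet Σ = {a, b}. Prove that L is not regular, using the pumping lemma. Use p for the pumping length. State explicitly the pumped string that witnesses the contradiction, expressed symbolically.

a^{p+k} b^p a^p b^p

Assume L is regular. Let p be the pumping length given by the pumping lemma.
Take w = a^p b^p a^p b^p = uu where u = a^pb^p; then w ∈ L and |w| = 4p ≥ p.
By the pumping lemma, w = xyz with |xy| ≤ p and |y| > 0.
The first p characters of w are a's, so xy (and hence y) consists only of a's. Write y = a^k, 1 ≤ k ≤ p.
Pump with i = 2: xy^2z = a^{p+k} b^p a^p b^p, of length 4p+k. Suppose this equals vv. The string starts with a and ends with b, so v does too; thus the boundary between the two copies of v is a b→a transition. There is exactly one such transition, at position 2p+k, so |v| = 2p+k and |vv| = 4p+2k ≠ 4p+k since k ≥ 1. So xy^2z ∉ L.
This contradicts the pumping lemma, so L is not regular.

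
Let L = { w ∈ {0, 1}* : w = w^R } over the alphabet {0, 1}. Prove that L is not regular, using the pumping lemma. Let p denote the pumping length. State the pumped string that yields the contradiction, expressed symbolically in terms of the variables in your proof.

0^{p+k} 1 0^p

Assume L is regular. Let p be the pumping length given by the pumping lemma.
Take w = 0^p 1 0^p, a palindrome of length 2p+1 ≥ p.
By the pumping lemma, w = xyz with |xy| ≤ p and |y| ≥ 1.
Because |xy| ≤ p and w begins with p copies of 0, we have y = 0^k with 1 ≤ k ≤ p.
Pump with i = 2: xy^2z = 0^{p+k} 1 0^p. Its reverse is 0^p 1 0^{p+k}, which differs from xy^2z since k ≥ 1. So xy^2z is not a palindrome and xy^2z ∉ L.
This is a contradiction; hence L is not regular.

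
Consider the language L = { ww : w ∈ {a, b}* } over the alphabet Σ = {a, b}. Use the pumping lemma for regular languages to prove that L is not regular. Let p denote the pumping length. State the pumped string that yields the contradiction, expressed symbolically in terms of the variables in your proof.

a^{p+k} b^p a^p b^p

Assume L is regular. Let p be the pumping length given by the pumping lemma.
Take w = a^p b^p a^p b^p = uu where u = a^pb^p; then w ∈ L and |w| = 4p ≥ p.
Write w = xyz as guaranteed by the lemma, with |xy| ≤ p and y is nonempty.
Since the first p symbols of w are all a's and |xy| ≤ p, y lies entirely in the leading a-block: y = a^k for some k with 1 ≤ k ≤ p.
Pump with i = 2: xy^2z = a^{p+k} b^p a^p b^p, of length 4p+k. Suppose this equals vv. The string starts with a and ends with b, so v does too; thus the boundary between the two copies of v is a b→a transition. There is exactly one such transition, at position 2p+k, so |v| = 2p+k and |vv| = 4p+2k ≠ 4p+k since k ≥ 1. So xy^2z ∉ L.
This contradicts the pumping lemma, so L is not regular.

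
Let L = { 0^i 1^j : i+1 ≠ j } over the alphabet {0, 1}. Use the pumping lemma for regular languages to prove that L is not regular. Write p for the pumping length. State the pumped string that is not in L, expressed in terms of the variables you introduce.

0^{p+p!} 1^{p+p!+1}

Toward a contradiction, assume L is regular with pumping length p.
Choose w = 0^p 1^{p+p!+1}. Since p ≠ (p+p!+1)-1 = p+p!, w ∈ L; and |w| ≥ p.
Write w = xyz as guaranteed by the lemma, with |xy| ≤ p and y is nonempty.
The first p characters of w are 0's, so xy (and hence y) consists only of 0's. Write y = 0^k, 1 ≤ k ≤ p.
Since 1 ≤ k ≤ p, k divides p!; set t = 1 + p!/k. Then xy^t z has p + (p!/k)·k = p + p! copies of 0. Now the 0-count is p+p! and (1-count)-1 = (p+p!+1)-1 = p+p!, so i+1 ≠ j fails. So xy^t z = 0^{p+p!} 1^{p+p!+1} ∉ L.
This contradicts the pumping lemma, so L is not regular.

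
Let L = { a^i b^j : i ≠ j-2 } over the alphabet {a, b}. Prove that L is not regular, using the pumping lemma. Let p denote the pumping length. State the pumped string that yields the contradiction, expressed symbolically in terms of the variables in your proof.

Suppose for contradiction that L is regular, and let p be the pumping length.
Choose w = a^p b^{p+p!+2}. Since p ≠ (p+p!+2)-2 = p+p!, w ∈ L; and |w| ≥ p.
By the pumping lemma, w = xyz with |xy| ≤ p and y is nonempty.
The first p characters of w are a's, so xy (and hence y) consists only of a's. Write y = a^k, 1 ≤ k ≤ p.
Since 1 ≤ k ≤ p, k divides p!; set t = 1 + p!/k. Then xy^t z has p + (p!/k)·k = p + p! copies of a. Now the a-count is p+p! and (b-count)-2 = (p+p!+2)-2 = p+p!, so i ≠ j-2 fails. So xy^t z = a^{p+p!} b^{p+p!+2} ∉ L.
This is a contradiction; hence L is not regular.

a^{p+p!} b^{p+p!+2}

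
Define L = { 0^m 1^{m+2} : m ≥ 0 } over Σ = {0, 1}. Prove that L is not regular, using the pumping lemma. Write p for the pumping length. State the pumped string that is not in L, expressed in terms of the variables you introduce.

Assume L is regular; let p be its pumping constant.
Let w = 0^p 1^{p+2} ∈ L; note |w| = 2p+2 ≥ p.
The pumping lemma gives a decomposition w = xyz where |xy| ≤ p and |y| > 0.
Since the first p symbols of w are all 0's and |xy| ≤ p, y lies entirely in the leading 0-block: y = 0^k for some k with 1 ≤ k ≤ p.
Pump with i = 2: xy^2z = 0^{p+k} 1^{p+2}. For this to lie in L we would need p+2 = (p+k)+2, which forces k = 0. But k ≥ 1, so xy^2z ∉ L.
This is a contradiction; hence L is not regular.

0^{p+k} 1^{p+2}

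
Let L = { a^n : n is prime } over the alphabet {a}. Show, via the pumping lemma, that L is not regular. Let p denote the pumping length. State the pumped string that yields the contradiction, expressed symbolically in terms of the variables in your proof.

Assume L is regular; let p be its pumping constant.
Let q be a prime with q ≥ p+2 (infinitely many primes exist), and take w = a^q ∈ L with |w| = q ≥ p.
Write w = xyz as guaranteed by the lemma, with |xy| ≤ p and y is nonempty.
Then y = a^k for some k with 1 ≤ k ≤ p.
Since 1 ≤ k ≤ p, |xz| = q-k. Pump with i = q+1: |xy^{q+1}z| = (q-k)+(q+1)k = q+qk = q(1+k), which is composite (both factors ≥ 2). So xy^{q+1}z = a^{q(1+k)} ∉ L.
This is a contradiction; hence L is not regular.

a^{q(1+k)}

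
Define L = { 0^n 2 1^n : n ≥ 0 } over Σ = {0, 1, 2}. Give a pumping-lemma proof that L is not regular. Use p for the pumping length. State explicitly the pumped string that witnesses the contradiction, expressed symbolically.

Suppose for contradiction that L is regular, and let p be the pumping length.
Take w = 0^p 2 1^p ∈ L with |w| = 2p+1 ≥ p.
The pumping lemma gives a decomposition w = xyz where |xy| ≤ p and |y| ≥ 1.
Since the first p symbols of w are all 0's and |xy| ≤ p, y lies entirely in the leading 0-block: y = 0^k for some k with 1 ≤ k ≤ p.
Pump with i = 2: xy^2z = 0^{p+k} 2 1^p, which would require p+k = p. But k ≥ 1, so xy^2z ∉ L.
Contradiction. Therefore L is not regular.

0^{p+k} 2 1^p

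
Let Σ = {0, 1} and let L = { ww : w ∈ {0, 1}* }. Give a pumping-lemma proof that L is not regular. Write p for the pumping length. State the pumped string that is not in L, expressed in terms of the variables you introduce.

Assume L is regular. Let p be the pumping length given by the pumping lemma.
Take w = 0^p 1^p 0^p 1^p = uu where u = 0^p1^p; then w ∈ L and |w| = 4p ≥ p.
The pumping lemma gives a decomposition w = xyz where |xy| ≤ p and |y| ≥ 1.
Because |xy| ≤ p and w begins with p copies of 0, we have y = 0^k with 1 ≤ k ≤ p.
Pump with i = 2: xy^2z = 0^{p+k} 1^p 0^p 1^p, of length 4p+k. Suppose this equals vv. The string starts with 0 and ends with 1, so v does too; thus the boundary between the two copies of v is a 1→0 transition. There is exactly one such transition, at position 2p+k, so |v| = 2p+k and |vv| = 4p+2k ≠ 4p+k since k ≥ 1. So xy^2z ∉ L.
Contradiction. Therefore L is not regular.

0^{p+k} 1^p 0^p 1^p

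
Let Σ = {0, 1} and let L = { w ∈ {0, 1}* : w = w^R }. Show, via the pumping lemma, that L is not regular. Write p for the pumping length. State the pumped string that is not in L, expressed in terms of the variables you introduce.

0^{p+k} 1 0^p

Suppose for contradiction that L is regular, and let p be the pumping length.
Take w = 0^p 1 0^p, a palindrome of length 2p+1 ≥ p.
By the pumping lemma, w = xyz with |xy| ≤ p and y is nonempty.
The first p characters of w are 0's, so xy (and hence y) consists only of 0's. Write y = 0^k, 1 ≤ k ≤ p.
Pump with i = 2: xy^2z = 0^{p+k} 1 0^p. Its reverse is 0^p 1 0^{p+k}, which differs from xy^2z since k ≥ 1. So xy^2z is not a palindrome and xy^2z ∉ L.
Contradiction. Therefore L is not regular.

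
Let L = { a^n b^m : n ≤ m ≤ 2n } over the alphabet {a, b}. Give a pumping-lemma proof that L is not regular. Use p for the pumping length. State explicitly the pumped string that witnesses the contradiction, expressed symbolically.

Assume L is regular; let p be its pumping constant.
Take w = a^p b^p ∈ L (since p ≤ p ≤ 2p), with |w| = 2p ≥ p.
The pumping lemma gives a decomposition w = xyz where |xy| ≤ p and y is nonempty.
Since the first p symbols of w are all a's and |xy| ≤ p, y lies entirely in the leading a-block: y = a^k for some k with 1 ≤ k ≤ p.
Pump with i = 2: xy^2z = a^{p+k} b^p. Now n = p+k > p = m, so the condition n ≤ m fails. Thus xy^2z ∉ L.
Contradiction. Therefore L is not regular.

a^{p+k} b^p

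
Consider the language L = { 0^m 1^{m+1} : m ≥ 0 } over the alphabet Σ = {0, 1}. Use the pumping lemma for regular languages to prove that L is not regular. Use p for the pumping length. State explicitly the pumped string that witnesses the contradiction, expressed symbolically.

Assume L is regular. Let p be the pumping length given by the pumping lemma.
Choose w = 0^p 1^{p+1}, which is in L with |w| = 2p+1 ≥ p.
Write w = xyz as guaranteed by the lemma, with |xy| ≤ p and |y| ≥ 1.
Since the first p symbols of w are all 0's and |xy| ≤ p, y lies entirely in the leading 0-block: y = 0^k for some k with 1 ≤ k ≤ p.
Pump with i = 2: xy^2z = 0^{p+k} 1^{p+1}. For this to lie in L we would need p+1 = (p+k)+1, which forces k = 0. But k ≥ 1, so xy^2z ∉ L.
Contradiction. Therefore L is not regular.

0^{p+k} 1^{p+1}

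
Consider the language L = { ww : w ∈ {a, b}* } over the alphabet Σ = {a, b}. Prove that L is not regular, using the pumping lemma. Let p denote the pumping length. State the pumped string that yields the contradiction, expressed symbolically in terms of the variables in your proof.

a^{p+k} b^p a^p b^p

Assume L is regular. Let p be the pumping length given by the pumping lemma.
Take w = a^p b^p a^p b^p = uu where u = a^pb^p; then w ∈ L and |w| = 4p ≥ p.
Write w = xyz as guaranteed by the lemma, with |xy| ≤ p and |y| > 0.
Because |xy| ≤ p and w begins with p copies of a, we have y = a^k with 1 ≤ k ≤ p.
Pump with i = 2: xy^2z = a^{p+k} b^p a^p b^p, of length 4p+k. Suppose this equals vv. The string starts with a and ends with b, so v does too; thus the boundary between the two copies of v is a b→a transition. There is exactly one such transition, at position 2p+k, so |v| = 2p+k and |vv| = 4p+2k ≠ 4p+k since k ≥ 1. So xy^2z ∉ L.
Contradiction. Therefore L is not regular.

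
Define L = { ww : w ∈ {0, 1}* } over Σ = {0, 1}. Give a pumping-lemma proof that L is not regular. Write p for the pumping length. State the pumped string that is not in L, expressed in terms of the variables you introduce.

Assume L is regular. Let p be the pumping length given by the pumping lemma.
Take w = 0^p 1^p 0^p 1^p = uu where u = 0^p1^p; then w ∈ L and |w| = 4p ≥ p.
The pumping lemma gives a decomposition w = xyz where |xy| ≤ p and |y| ≥ 1.
Because |xy| ≤ p and w begins with p copies of 0, we have y = 0^k with 1 ≤ k ≤ p.
Pump with i = 2: xy^2z = 0^{p+k} 1^p 0^p 1^p, of length 4p+k. Suppose this equals vv. The string starts with 0 and ends with 1, so v does too; thus the boundary between the two copies of v is a 1→0 transition. There is exactly one such transition, at position 2p+k, so |v| = 2p+k and |vv| = 4p+2k ≠ 4p+k since k ≥ 1. So xy^2z ∉ L.
Contradiction. Therefore L is not regular.

0^{p+k} 1^p 0^p 1^p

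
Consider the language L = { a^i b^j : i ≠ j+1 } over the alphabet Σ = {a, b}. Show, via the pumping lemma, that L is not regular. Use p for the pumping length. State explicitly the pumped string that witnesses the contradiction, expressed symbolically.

Toward a contradiction, assume L is regular with pumping length p.
Choose w = a^p b^{p+p!-1}. Since p ≠ (p+p!-1)+1 = p+p!, w ∈ L; and |w| ≥ p.
Write w = xyz as guaranteed by the lemma, with |xy| ≤ p and y is nonempty.
Since the first p symbols of w are all a's and |xy| ≤ p, y lies entirely in the leading a-block: y = a^k for some k with 1 ≤ k ≤ p.
Since 1 ≤ k ≤ p, k divides p!; set t = 1 + p!/k. Then xy^t z has p + (p!/k)·k = p + p! copies of a. Now the a-count is p+p! and (b-count)+1 = (p+p!-1)+1 = p+p!, so i ≠ j+1 fails. So xy^t z = a^{p+p!} b^{p+p!-1} ∉ L.
This contradicts the pumping lemma, so L is not regular.

a^{p+p!} b^{p+p!-1}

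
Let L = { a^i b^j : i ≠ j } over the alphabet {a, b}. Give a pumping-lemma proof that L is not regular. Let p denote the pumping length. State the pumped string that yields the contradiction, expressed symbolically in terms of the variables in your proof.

Assume L is regular. Let p be the pumping length given by the pumping lemma.
Choose w = a^p b^{p+p!}. Since p ≠ p+p!, w ∈ L; and |w| ≥ p.
The pumping lemma gives a decomposition w = xyz where |xy| ≤ p and y is nonempty.
The first p characters of w are a's, so xy (and hence y) consists only of a's. Write y = a^k, 1 ≤ k ≤ p.
Since 1 ≤ k ≤ p, k divides p!; set t = 1 + p!/k. Then xy^t z has p + (p!/k)·k = p + p! copies of a. Now the a-count equals the b-count, so i ≠ j fails. So xy^t z = a^{p+p!} b^{p+p!} ∉ L.
Contradiction. Therefore L is not regular.

a^{p+p!} b^{p+p!}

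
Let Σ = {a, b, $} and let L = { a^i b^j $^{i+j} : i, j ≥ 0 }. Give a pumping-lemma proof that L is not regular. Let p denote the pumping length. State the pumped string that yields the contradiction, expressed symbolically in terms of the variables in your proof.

Suppose for contradiction that L is regular, and let p be the pumping length.
Take w = a^p b^p $^{2p} ∈ L (with i=j=p, i+j=2p), |w| = 4p ≥ p.
By the pumping lemma, w = xyz with |xy| ≤ p and y is nonempty.
Because |xy| ≤ p and w begins with p copies of a, we have y = a^k with 1 ≤ k ≤ p.
Consider xy^2z = a^{p+k} b^p $^{2p}. Now the a- and b-counts sum to 2p+k, but the $-count is 2p ≠ 2p+k. So xy^2z ∉ L.
Contradiction. Therefore L is not regular.

a^{p+k} b^p $^{2p}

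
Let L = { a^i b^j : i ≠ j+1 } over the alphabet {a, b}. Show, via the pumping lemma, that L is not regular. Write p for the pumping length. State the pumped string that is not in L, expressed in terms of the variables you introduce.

a^{p+p!} b^{p+p!-1}

Suppose for contradiction that L is regular, and let p be the pumping length.
Choose w = a^p b^{p+p!-1}. Since p ≠ (p+p!-1)+1 = p+p!, w ∈ L; and |w| ≥ p.
The pumping lemma gives a decomposition w = xyz where |xy| ≤ p and |y| > 0.
Since the first p symbols of w are all a's and |xy| ≤ p, y lies entirely in the leading a-block: y = a^k for some k with 1 ≤ k ≤ p.
Since 1 ≤ k ≤ p, k divides p!; set t = 1 + p!/k. Then xy^t z has p + (p!/k)·k = p + p! copies of a. Now the a-count is p+p! and (b-count)+1 = (p+p!-1)+1 = p+p!, so i ≠ j+1 fails. So xy^t z = a^{p+p!} b^{p+p!-1} ∉ L.
This is a contradiction; hence L is not regular.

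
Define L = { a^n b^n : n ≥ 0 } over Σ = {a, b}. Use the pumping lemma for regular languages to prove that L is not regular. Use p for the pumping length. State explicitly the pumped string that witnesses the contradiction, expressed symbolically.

a^{p+k} b^p

Suppose for contradiction that L is regular, and let p be the pumping length.
Choose w = a^p b^p, which is in L with |w| = 2p ≥ p.
The pumping lemma gives a decomposition w = xyz where |xy| ≤ p and |y| > 0.
The first p characters of w are a's, so xy (and hence y) consists only of a's. Write y = a^k, 1 ≤ k ≤ p.
Pump with i = 2: xy^2z = a^{p+k} b^p. For this to lie in L we would need p = p+k, which forces k = 0. But k ≥ 1, so xy^2z ∉ L.
Contradiction. Therefore L is not regular.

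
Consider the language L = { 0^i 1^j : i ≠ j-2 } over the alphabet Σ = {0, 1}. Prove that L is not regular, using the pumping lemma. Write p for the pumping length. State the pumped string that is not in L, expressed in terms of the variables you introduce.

Suppose for contradiction that L is regular, and let p be the pumping length.
Choose w = 0^p 1^{p+p!+2}. Since p ≠ (p+p!+2)-2 = p+p!, w ∈ L; and |w| ≥ p.
By the pumping lemma, w = xyz with |xy| ≤ p and |y| > 0.
Since the first p symbols of w are all 0's and |xy| ≤ p, y lies entirely in the leading 0-block: y = 0^k for some k with 1 ≤ k ≤ p.
Since 1 ≤ k ≤ p, k divides p!; set t = 1 + p!/k. Then xy^t z has p + (p!/k)·k = p + p! copies of 0. Now the 0-count is p+p! and (1-count)-2 = (p+p!+2)-2 = p+p!, so i ≠ j-2 fails. So xy^t z = 0^{p+p!} 1^{p+p!+2} ∉ L.
This is a contradiction; hence L is not regular.

0^{p+p!} 1^{p+p!+2}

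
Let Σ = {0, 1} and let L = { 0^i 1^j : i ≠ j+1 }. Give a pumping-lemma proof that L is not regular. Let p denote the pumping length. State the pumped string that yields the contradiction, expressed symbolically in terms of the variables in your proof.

0^{p+p!} 1^{p+p!-1}

Toward a contradiction, assume L is regular with pumping length p.
Choose w = 0^p 1^{p+p!-1}. Since p ≠ (p+p!-1)+1 = p+p!, w ∈ L; and |w| ≥ p.
The pumping lemma gives a decomposition w = xyz where |xy| ≤ p and y is nonempty.
Because |xy| ≤ p and w begins with p copies of 0, we have y = 0^k with 1 ≤ k ≤ p.
Since 1 ≤ k ≤ p, k divides p!; set t = 1 + p!/k. Then xy^t z has p + (p!/k)·k = p + p! copies of 0. Now the 0-count is p+p! and (1-count)+1 = (p+p!-1)+1 = p+p!, so i ≠ j+1 fails. So xy^t z = 0^{p+p!} 1^{p+p!-1} ∉ L.
This is a contradiction; hence L is not regular.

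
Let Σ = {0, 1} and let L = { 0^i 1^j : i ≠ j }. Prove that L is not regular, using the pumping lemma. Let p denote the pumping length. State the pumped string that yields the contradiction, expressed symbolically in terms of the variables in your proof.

0^{p+p!} 1^{p+p!}

Assume L is regular; let p be its pumping constant.
Choose w = 0^p 1^{p+p!}. Since p ≠ p+p!, w ∈ L; and |w| ≥ p.
By the pumping lemma, w = xyz with |xy| ≤ p and |y| > 0.
Since the first p symbols of w are all 0's and |xy| ≤ p, y lies entirely in the leading 0-block: y = 0^k for some k with 1 ≤ k ≤ p.
Since 1 ≤ k ≤ p, k divides p!; set t = 1 + p!/k. Then xy^t z has p + (p!/k)·k = p + p! copies of 0. Now the 0-count equals the 1-count, so i ≠ j fails. So xy^t z = 0^{p+p!} 1^{p+p!} ∉ L.
This contradicts the pumping lemma, so L is not regular.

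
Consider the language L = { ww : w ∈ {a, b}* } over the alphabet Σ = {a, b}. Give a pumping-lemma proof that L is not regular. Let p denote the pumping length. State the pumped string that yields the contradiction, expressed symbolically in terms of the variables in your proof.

a^{p+k} b^p a^p b^p

Toward a contradiction, assume L is regular with pumping length p.
Take w = a^p b^p a^p b^p = uu where u = a^pb^p; then w ∈ L and |w| = 4p ≥ p.
By the pumping lemma, w = xyz with |xy| ≤ p and |y| ≥ 1.
Since the first p symbols of w are all a's and |xy| ≤ p, y lies entirely in the leading a-block: y = a^k for some k with 1 ≤ k ≤ p.
Pump with i = 2: xy^2z = a^{p+k} b^p a^p b^p, of length 4p+k. Suppose this equals vv. The string starts with a and ends with b, so v does too; thus the boundary between the two copies of v is a b→a transition. There is exactly one such transition, at position 2p+k, so |v| = 2p+k and |vv| = 4p+2k ≠ 4p+k since k ≥ 1. So xy^2z ∉ L.
This contradicts the pumping lemma, so L is not regular.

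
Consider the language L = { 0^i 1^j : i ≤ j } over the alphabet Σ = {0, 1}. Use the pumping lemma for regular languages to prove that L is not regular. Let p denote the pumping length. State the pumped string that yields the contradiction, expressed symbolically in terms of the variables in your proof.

0^{p+k} 1^p

Toward a contradiction, assume L is regular with pumping length p.
Choose w = 0^p 1^p ∈ L, with |w| = 2p ≥ p.
The pumping lemma gives a decomposition w = xyz where |xy| ≤ p and |y| ≥ 1.
The first p characters of w are 0's, so xy (and hence y) consists only of 0's. Write y = 0^k, 1 ≤ k ≤ p.
Consider xy^2z = 0^{p+k} 1^p. Since k ≥ 1, the 0-count p+k exceeds the 1-count p, so i ≤ j fails; thus xy^2z ∉ L.
This contradicts the pumping lemma, so L is not regular.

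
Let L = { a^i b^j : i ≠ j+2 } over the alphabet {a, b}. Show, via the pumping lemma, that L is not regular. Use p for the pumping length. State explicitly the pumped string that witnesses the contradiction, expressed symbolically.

a^{p+p!} b^{p+p!-2}

Toward a contradiction, assume L is regular with pumping length p.
Choose w = a^p b^{p+p!-2}. Since p ≠ (p+p!-2)+2 = p+p!, w ∈ L; and |w| ≥ p.
By the pumping lemma, w = xyz with |xy| ≤ p and |y| > 0.
Since the first p symbols of w are all a's and |xy| ≤ p, y lies entirely in the leading a-block: y = a^k for some k with 1 ≤ k ≤ p.
Since 1 ≤ k ≤ p, k divides p!; set t = 1 + p!/k. Then xy^t z has p + (p!/k)·k = p + p! copies of a. Now the a-count is p+p! and (b-count)+2 = (p+p!-2)+2 = p+p!, so i ≠ j+2 fails. So xy^t z = a^{p+p!} b^{p+p!-2} ∉ L.
This is a contradiction; hence L is not regular.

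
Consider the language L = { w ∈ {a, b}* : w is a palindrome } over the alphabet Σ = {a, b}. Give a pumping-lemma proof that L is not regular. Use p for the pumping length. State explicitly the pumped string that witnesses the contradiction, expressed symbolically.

Suppose for contradiction that L is regular, and let p be the pumping length.
Take w = a^p b a^p, a palindrome of length 2p+1 ≥ p.
The pumping lemma gives a decomposition w = xyz where |xy| ≤ p and |y| > 0.
Since the first p symbols of w are all a's and |xy| ≤ p, y lies entirely in the leading a-block: y = a^k for some k with 1 ≤ k ≤ p.
Pump with i = 2: xy^2z = a^{p+k} b a^p. Its reverse is a^p b a^{p+k}, which differs from xy^2z since k ≥ 1. So xy^2z is not a palindrome and xy^2z ∉ L.
Contradiction. Therefore L is not regular.

a^{p+k} b a^p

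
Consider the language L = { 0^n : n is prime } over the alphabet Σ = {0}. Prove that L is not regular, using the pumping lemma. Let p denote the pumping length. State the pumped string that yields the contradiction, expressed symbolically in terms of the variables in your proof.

0^{q(1+k)}

Assume L is regular. Let p be the pumping length given by the pumping lemma.
Let q be a prime with q ≥ p+2 (infinitely many primes exist), and take w = 0^q ∈ L with |w| = q ≥ p.
By the pumping lemma, w = xyz with |xy| ≤ p and y is nonempty.
Then y = 0^k for some k with 1 ≤ k ≤ p.
Since 1 ≤ k ≤ p, |xz| = q-k. Pump with i = q+1: |xy^{q+1}z| = (q-k)+(q+1)k = q+qk = q(1+k), which is composite (both factors ≥ 2). So xy^{q+1}z = 0^{q(1+k)} ∉ L.
Contradiction. Therefore L is not regular.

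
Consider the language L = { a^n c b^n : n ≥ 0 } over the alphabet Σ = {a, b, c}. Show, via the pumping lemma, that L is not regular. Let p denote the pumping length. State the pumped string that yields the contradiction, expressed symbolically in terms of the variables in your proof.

Suppose for contradiction that L is regular, and let p be the pumping length.
Take w = a^p c b^p ∈ L with |w| = 2p+1 ≥ p.
By the pumping lemma, w = xyz with |xy| ≤ p and y is nonempty.
Because |xy| ≤ p and w begins with p copies of a, we have y = a^k with 1 ≤ k ≤ p.
Pump with i = 2: xy^2z = a^{p+k} c b^p, which would require p+k = p. But k ≥ 1, so xy^2z ∉ L.
This is a contradiction; hence L is not regular.

a^{p+k} c b^p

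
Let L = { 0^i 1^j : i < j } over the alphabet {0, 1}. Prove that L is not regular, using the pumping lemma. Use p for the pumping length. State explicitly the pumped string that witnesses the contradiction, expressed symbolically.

0^{p+k} 1^{p+1}

Toward a contradiction, assume L is regular with pumping length p.
Choose w = 0^p 1^{p+1} ∈ L, with |w| = 2p+1 ≥ p.
The pumping lemma gives a decomposition w = xyz where |xy| ≤ p and y is nonempty.
The first p characters of w are 0's, so xy (and hence y) consists only of 0's. Write y = 0^k, 1 ≤ k ≤ p.
Consider xy^2z = 0^{p+k} 1^{p+1}. Since k ≥ 1, the 0-count p+k is at least p+1, so i < j fails; thus xy^2z ∉ L.
This is a contradiction; hence L is not regular.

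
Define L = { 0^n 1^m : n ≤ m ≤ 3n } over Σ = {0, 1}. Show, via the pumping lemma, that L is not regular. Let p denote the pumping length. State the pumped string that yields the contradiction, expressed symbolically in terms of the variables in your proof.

0^{p+k} 1^p

Assume L is regular; let p be its pumping constant.
Take w = 0^p 1^p ∈ L (since p ≤ p ≤ 3p), with |w| = 2p ≥ p.
The pumping lemma gives a decomposition w = xyz where |xy| ≤ p and |y| ≥ 1.
Since the first p symbols of w are all 0's and |xy| ≤ p, y lies entirely in the leading 0-block: y = 0^k for some k with 1 ≤ k ≤ p.
Pump with i = 2: xy^2z = 0^{p+k} 1^p. Now n = p+k > p = m, so the condition n ≤ m fails. Thus xy^2z ∉ L.
Contradiction. Therefore L is not regular.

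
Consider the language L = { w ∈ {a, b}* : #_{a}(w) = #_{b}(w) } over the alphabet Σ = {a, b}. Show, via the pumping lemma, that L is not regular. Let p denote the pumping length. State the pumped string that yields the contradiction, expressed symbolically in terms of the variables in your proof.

a^{p+k} b^p

Toward a contradiction, assume L is regular with pumping length p.
Choose w = a^p b^p ∈ L with |w| = 2p ≥ p.
Write w = xyz as guaranteed by the lemma, with |xy| ≤ p and |y| ≥ 1.
The first p characters of w are a's, so xy (and hence y) consists only of a's. Write y = a^k, 1 ≤ k ≤ p.
Pump with i = 2: xy^2z = a^{p+k} b^p has p+k occurrences of a but only p of b. Since k ≥ 1 the counts differ, so xy^2z ∉ L.
This contradicts the pumping lemma, so L is not regular.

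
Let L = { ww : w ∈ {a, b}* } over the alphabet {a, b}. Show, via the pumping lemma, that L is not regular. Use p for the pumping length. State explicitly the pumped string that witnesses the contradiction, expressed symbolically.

a^{p+k} b^p a^p b^p

Assume L is regular; let p be its pumping constant.
Take w = a^p b^p a^p b^p = uu where u = a^pb^p; then w ∈ L and |w| = 4p ≥ p.
The pumping lemma gives a decomposition w = xyz where |xy| ≤ p and y is nonempty.
Since the first p symbols of w are all a's and |xy| ≤ p, y lies entirely in the leading a-block: y = a^k for some k with 1 ≤ k ≤ p.
Pump with i = 2: xy^2z = a^{p+k} b^p a^p b^p, of length 4p+k. Suppose this equals vv. The string starts with a and ends with b, so v does too; thus the boundary between the two copies of v is a b→a transition. There is exactly one such transition, at position 2p+k, so |v| = 2p+k and |vv| = 4p+2k ≠ 4p+k since k ≥ 1. So xy^2z ∉ L.
Contradiction. Therefore L is not regular.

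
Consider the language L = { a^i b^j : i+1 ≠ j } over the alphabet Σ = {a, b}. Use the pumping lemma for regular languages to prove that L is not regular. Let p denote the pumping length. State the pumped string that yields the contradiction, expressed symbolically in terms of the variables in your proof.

a^{p+p!} b^{p+p!+1}

Assume L is regular; let p be its pumping constant.
Choose w = a^p b^{p+p!+1}. Since p ≠ (p+p!+1)-1 = p+p!, w ∈ L; and |w| ≥ p.
Write w = xyz as guaranteed by the lemma, with |xy| ≤ p and y is nonempty.
The first p characters of w are a's, so xy (and hence y) consists only of a's. Write y = a^k, 1 ≤ k ≤ p.
Since 1 ≤ k ≤ p, k divides p!; set t = 1 + p!/k. Then xy^t z has p + (p!/k)·k = p + p! copies of a. Now the a-count is p+p! and (b-count)-1 = (p+p!+1)-1 = p+p!, so i+1 ≠ j fails. So xy^t z = a^{p+p!} b^{p+p!+1} ∉ L.
This contradicts the pumping lemma, so L is not regular.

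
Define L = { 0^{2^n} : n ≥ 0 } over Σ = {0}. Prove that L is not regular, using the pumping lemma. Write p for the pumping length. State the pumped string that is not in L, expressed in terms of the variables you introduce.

0^{2^p+k}

Assume L is regular. Let p be the pumping length given by the pumping lemma.
Take w = 0^{2^p} ∈ L with |w| = 2^p ≥ p.
The pumping lemma gives a decomposition w = xyz where |xy| ≤ p and y is nonempty.
Then y = 0^k for some k with 1 ≤ k ≤ p.
Pump with i = 2: xy^2z = 0^{2^p+k}. Since 1 ≤ k ≤ p < 2^p, we have 2^p < 2^p+k < 2^{p+1}, so 2^p+k is not a power of 2. So xy^2z ∉ L.
Contradiction. Therefore L is not regular.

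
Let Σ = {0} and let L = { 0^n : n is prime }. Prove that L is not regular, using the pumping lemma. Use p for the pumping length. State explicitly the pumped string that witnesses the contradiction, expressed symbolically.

Assume L is regular; let p be its pumping constant.
Let q be a prime with q ≥ p+2 (infinitely many primes exist), and take w = 0^q ∈ L with |w| = q ≥ p.
By the pumping lemma, w = xyz with |xy| ≤ p and y is nonempty.
Then y = 0^k for some k with 1 ≤ k ≤ p.
Since 1 ≤ k ≤ p, |xz| = q-k. Pump with i = q+1: |xy^{q+1}z| = (q-k)+(q+1)k = q+qk = q(1+k), which is composite (both factors ≥ 2). So xy^{q+1}z = 0^{q(1+k)} ∉ L.
This contradicts the pumping lemma, so L is not regular.

0^{q(1+k)}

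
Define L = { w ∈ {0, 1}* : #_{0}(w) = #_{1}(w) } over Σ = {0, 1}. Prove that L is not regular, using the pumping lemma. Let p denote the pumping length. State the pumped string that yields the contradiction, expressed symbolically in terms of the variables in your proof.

Assume L is regular; let p be its pumping constant.
Choose w = 0^p 1^p ∈ L with |w| = 2p ≥ p.
By the pumping lemma, w = xyz with |xy| ≤ p and |y| ≥ 1.
Because |xy| ≤ p and w begins with p copies of 0, we have y = 0^k with 1 ≤ k ≤ p.
Pump with i = 2: xy^2z = 0^{p+k} 1^p has p+k occurrences of 0 but only p of 1. Since k ≥ 1 the counts differ, so xy^2z ∉ L.
This is a contradiction; hence L is not regular.

0^{p+k} 1^p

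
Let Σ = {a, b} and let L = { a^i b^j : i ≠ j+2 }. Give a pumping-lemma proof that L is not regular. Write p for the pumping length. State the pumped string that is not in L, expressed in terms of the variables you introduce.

a^{p+p!} b^{p+p!-2}

Suppose for contradiction that L is regular, and let p be the pumping length.
Choose w = a^p b^{p+p!-2}. Since p ≠ (p+p!-2)+2 = p+p!, w ∈ L; and |w| ≥ p.
By the pumping lemma, w = xyz with |xy| ≤ p and |y| > 0.
Since the first p symbols of w are all a's and |xy| ≤ p, y lies entirely in the leading a-block: y = a^k for some k with 1 ≤ k ≤ p.
Since 1 ≤ k ≤ p, k divides p!; set t = 1 + p!/k. Then xy^t z has p + (p!/k)·k = p + p! copies of a. Now the a-count is p+p! and (b-count)+2 = (p+p!-2)+2 = p+p!, so i ≠ j+2 fails. So xy^t z = a^{p+p!} b^{p+p!-2} ∉ L.
Contradiction. Therefore L is not regular.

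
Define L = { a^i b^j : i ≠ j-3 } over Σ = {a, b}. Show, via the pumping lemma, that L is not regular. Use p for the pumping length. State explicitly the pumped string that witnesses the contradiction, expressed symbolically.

Toward a contradiction, assume L is regular with pumping length p.
Choose w = a^p b^{p+p!+3}. Since p ≠ (p+p!+3)-3 = p+p!, w ∈ L; and |w| ≥ p.
By the pumping lemma, w = xyz with |xy| ≤ p and |y| > 0.
The first p characters of w are a's, so xy (and hence y) consists only of a's. Write y = a^k, 1 ≤ k ≤ p.
Since 1 ≤ k ≤ p, k divides p!; set t = 1 + p!/k. Then xy^t z has p + (p!/k)·k = p + p! copies of a. Now the a-count is p+p! and (b-count)-3 = (p+p!+3)-3 = p+p!, so i ≠ j-3 fails. So xy^t z = a^{p+p!} b^{p+p!+3} ∉ L.
Contradiction. Therefore L is not regular.

a^{p+p!} b^{p+p!+3}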